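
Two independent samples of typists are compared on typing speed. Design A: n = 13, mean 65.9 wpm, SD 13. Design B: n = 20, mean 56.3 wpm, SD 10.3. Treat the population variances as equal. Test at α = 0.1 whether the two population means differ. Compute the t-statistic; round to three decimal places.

2.359

Let group 1 = design A, group 2 = design B. H0: μ_1 = μ_2; H1: μ_1 ≠ μ_2 (two-sample pooled-variance t-test, two-sided).
s_p² = [(13−1)·13² + (20−1)·10.3²]/(13+20−2) = 130.442
t = (65.9 − 56.3)/√[130.442·(1/13 + 1/20)] = 2.359
df = n₁ + n₂ − 2 = 31
Two-sided p-value ≈ 0.0248
Since p ≈ 0.0248 < α = 0.1, reject H0; the evidence is statistically significant.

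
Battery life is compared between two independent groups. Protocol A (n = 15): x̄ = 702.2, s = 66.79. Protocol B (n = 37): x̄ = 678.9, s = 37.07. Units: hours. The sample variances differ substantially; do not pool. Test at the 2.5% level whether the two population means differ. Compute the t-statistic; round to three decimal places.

Let group 1 = protocol A, group 2 = protocol B. H0: μ_1 = μ_2; H1: μ_1 ≠ μ_2 (Welch's two-sample t-test, two-sided).
t = (x̄_1 − x̄_2)/√(s_1²/n_1 + s_2²/n_2) = (702.2 − 678.9)/√(66.79²/15 + 37.07²/37) = 1.274
Welch–Satterthwaite df ≈ 17.61
Two-sided p-value ≈ 0.2193
Since p ≈ 0.2193 > α = 0.025, fail to reject H0; the evidence is not statistically significant.

1.274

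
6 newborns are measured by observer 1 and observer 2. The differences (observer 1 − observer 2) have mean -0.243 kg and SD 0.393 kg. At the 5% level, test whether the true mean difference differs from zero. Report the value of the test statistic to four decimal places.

-1.5146

H0: μ_d = 0; H1: μ_d ≠ 0 (paired t-test on the differences, two-sided).
t = d̄/(s_d/√n) = -0.243/(0.393/√6) = -1.5146
df = n − 1 = 5
Two-sided p-value ≈ 0.1903
Since p ≈ 0.1903 > α = 0.05, fail to reject H0; the data do not provide sufficient evidence against H0.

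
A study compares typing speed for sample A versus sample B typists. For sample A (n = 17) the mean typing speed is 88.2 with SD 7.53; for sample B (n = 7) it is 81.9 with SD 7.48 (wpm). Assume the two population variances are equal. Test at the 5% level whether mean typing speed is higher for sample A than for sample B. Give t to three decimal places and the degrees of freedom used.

Let group 1 = sample A, group 2 = sample B. H0: μ_1 = μ_2; H1: μ_1 > μ_2 (two-sample pooled-variance t-test, right-tailed).
s_p² = [(17−1)·7.53² + (7−1)·7.48²]/(17+7−2) = 56.4962
t = (88.2 − 81.9)/√[56.4962·(1/17 + 1/7)] = 1.866
df = n₁ + n₂ − 2 = 22
p-value = P(T ≥ 1.866) ≈ 0.038
Since p ≈ 0.038 < α = 0.05, reject H0; the evidence is statistically significant.

t = 1.866, df = 22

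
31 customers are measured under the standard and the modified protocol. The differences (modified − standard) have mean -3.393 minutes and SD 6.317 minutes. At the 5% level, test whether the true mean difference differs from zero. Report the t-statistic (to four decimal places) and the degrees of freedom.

H0: μ_d = 0; H1: μ_d ≠ 0 (paired t-test on the differences, two-sided).
t = d̄/(s_d/√n) = -3.393/(6.317/√31) = -2.9906
df = n − 1 = 30
Two-sided p-value ≈ 0.0055
Since p ≈ 0.0055 < α = 0.05, reject H0; the data support H1.

t = -2.9906, df = 30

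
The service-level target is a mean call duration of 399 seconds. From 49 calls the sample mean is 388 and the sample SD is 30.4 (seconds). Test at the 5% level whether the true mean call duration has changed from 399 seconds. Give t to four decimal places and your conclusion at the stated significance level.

t = -2.5329; reject H0

H0: μ = 399; H1: μ ≠ 399 (one-sample t-test, two-sided).
t = (x̄ − μ₀)/(s/√n) = (388 − 399)/(30.4/√49) = -2.5329
df = n − 1 = 48
Two-sided p-value ≈ 0.015
Since p ≈ 0.015 < α = 0.05, reject H0; the data support H1.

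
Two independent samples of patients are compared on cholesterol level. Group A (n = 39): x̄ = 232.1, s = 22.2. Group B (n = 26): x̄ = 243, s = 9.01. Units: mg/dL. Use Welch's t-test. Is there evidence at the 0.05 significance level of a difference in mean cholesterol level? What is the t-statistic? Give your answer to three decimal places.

-2.746

Let group 1 = group A, group 2 = group B. H0: μ_1 = μ_2; H1: μ_1 ≠ μ_2 (Welch's two-sample t-test, two-sided).
t = (x̄_1 − x̄_2)/√(s_1²/n_1 + s_2²/n_2) = (232.1 − 243)/√(22.2²/39 + 9.01²/26) = -2.746
Welch–Satterthwaite df ≈ 54.08
Two-sided p-value ≈ 0.008
Since p ≈ 0.008 < α = 0.05, reject H0; the evidence is statistically significant.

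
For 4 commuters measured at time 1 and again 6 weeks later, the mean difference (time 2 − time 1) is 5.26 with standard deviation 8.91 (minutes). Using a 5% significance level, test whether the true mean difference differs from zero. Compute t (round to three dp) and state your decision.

H0: μ_d = 0; H1: μ_d ≠ 0 (paired t-test on the differences, two-sided).
t = d̄/(s_d/√n) = 5.26/(8.91/√4) = 1.181
df = n − 1 = 3
Two-sided p-value ≈ 0.3228
Since p ≈ 0.3228 > α = 0.05, fail to reject H0; the data do not provide sufficient evidence against H0.

t = 1.181; fail to reject H0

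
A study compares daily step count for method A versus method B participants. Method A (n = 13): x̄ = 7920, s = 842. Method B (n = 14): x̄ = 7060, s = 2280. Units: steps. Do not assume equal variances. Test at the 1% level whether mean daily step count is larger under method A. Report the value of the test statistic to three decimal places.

Let group 1 = method A, group 2 = method B. H0: μ_1 = μ_2; H1: μ_1 > μ_2 (Welch's two-sample t-test, right-tailed).
t = (x̄_1 − x̄_2)/√(s_1²/n_1 + s_2²/n_2) = (7920 − 7060)/√(842²/13 + 2280²/14) = 1.318
Welch–Satterthwaite df ≈ 16.71
p-value = P(T ≥ 1.318) ≈ 0.103
Since p ≈ 0.103 > α = 0.01, fail to reject H0; the data do not provide sufficient evidence against H0.

1.318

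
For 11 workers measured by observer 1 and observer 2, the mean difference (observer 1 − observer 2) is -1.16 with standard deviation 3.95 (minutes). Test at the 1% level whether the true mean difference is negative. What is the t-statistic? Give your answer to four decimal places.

-0.9740

H0: μ_d = 0; H1: μ_d < 0 (paired t-test on the differences, left-tailed).
t = d̄/(s_d/√n) = -1.16/(3.95/√11) = -0.9740
df = n − 1 = 10
p-value = P(T ≤ -0.9740) ≈ 0.1765
Since p ≈ 0.1765 > α = 0.01, fail to reject H0; the evidence is not statistically significant.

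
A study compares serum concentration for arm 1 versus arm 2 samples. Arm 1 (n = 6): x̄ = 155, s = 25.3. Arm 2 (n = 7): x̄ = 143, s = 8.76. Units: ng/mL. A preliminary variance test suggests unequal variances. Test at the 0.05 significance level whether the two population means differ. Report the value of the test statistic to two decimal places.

1.11

Let group 1 = arm 1, group 2 = arm 2. H0: μ_1 = μ_2; H1: μ_1 ≠ μ_2 (Welch's two-sample t-test, two-sided).
t = (x̄_1 − x̄_2)/√(s_1²/n_1 + s_2²/n_2) = (155 − 143)/√(25.3²/6 + 8.76²/7) = 1.11
Welch–Satterthwaite df ≈ 6.03
Two-sided p-value ≈ 0.3108
Since p ≈ 0.3108 > α = 0.05, fail to reject H0; the data do not provide sufficient evidence against H0.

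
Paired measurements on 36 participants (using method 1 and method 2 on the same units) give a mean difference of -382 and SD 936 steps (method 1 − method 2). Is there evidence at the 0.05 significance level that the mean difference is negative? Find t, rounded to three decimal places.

-2.449

H0: μ_d = 0; H1: μ_d < 0 (paired t-test on the differences, left-tailed).
t = d̄/(s_d/√n) = -382/(936/√36) = -2.449
df = n − 1 = 35
p-value = P(T ≤ -2.449) ≈ 0.010
Since p ≈ 0.010 < α = 0.05, reject H0; the evidence is statistically significant.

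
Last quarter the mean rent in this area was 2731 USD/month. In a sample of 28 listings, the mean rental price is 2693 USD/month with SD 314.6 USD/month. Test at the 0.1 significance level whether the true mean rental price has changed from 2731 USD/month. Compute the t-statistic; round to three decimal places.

H0: μ = 2731; H1: μ ≠ 2731 (one-sample t-test, two-sided).
t = (x̄ − μ₀)/(s/√n) = (2693 − 2731)/(314.6/√28) = -0.639
df = n − 1 = 27
Two-sided p-value ≈ 0.5281
Since p ≈ 0.5281 > α = 0.1, fail to reject H0; the evidence is not statistically significant.

-0.639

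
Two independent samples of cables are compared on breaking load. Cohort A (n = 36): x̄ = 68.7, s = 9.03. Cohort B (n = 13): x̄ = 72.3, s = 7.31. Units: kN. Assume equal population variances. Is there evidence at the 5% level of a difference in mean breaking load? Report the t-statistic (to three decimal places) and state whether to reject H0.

t = -1.290; fail to reject H0

Let group 1 = cohort A, group 2 = cohort B. H0: μ_1 = μ_2; H1: μ_1 ≠ μ_2 (two-sample pooled-variance t-test, two-sided).
s_p² = [(36−1)·9.03² + (13−1)·7.31²]/(36+13−2) = 74.3652
t = (68.7 − 72.3)/√[74.3652·(1/36 + 1/13)] = -1.290
df = n₁ + n₂ − 2 = 47
Two-sided p-value ≈ 0.2033
Since p ≈ 0.2033 > α = 0.05, fail to reject H0; the data do not provide sufficient evidence against H0.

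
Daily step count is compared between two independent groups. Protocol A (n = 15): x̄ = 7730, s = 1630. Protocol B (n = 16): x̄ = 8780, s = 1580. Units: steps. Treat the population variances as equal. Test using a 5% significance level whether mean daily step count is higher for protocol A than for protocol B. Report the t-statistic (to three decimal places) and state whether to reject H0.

t = -1.821; fail to reject H0

Let group 1 = protocol A, group 2 = protocol B. H0: μ_1 = μ_2; H1: μ_1 > μ_2 (two-sample pooled-variance t-test, right-tailed).
s_p² = [(15−1)·1630² + (16−1)·1580²]/(15+16−2) = 2573880
t = (7730 − 8780)/√[2573880·(1/15 + 1/16)] = -1.821
df = n₁ + n₂ − 2 = 29
p-value = P(T ≥ -1.821) ≈ 0.9605
Since p ≈ 0.9605 > α = 0.05, fail to reject H0; the data do not provide sufficient evidence against H0.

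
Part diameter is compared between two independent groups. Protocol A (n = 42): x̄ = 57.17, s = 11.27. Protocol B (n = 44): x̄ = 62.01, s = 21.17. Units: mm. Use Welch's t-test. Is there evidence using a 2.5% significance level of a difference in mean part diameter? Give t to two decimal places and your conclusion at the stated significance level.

t = -1.33; fail to reject H0

Let group 1 = protocol A, group 2 = protocol B. H0: μ_1 = μ_2; H1: μ_1 ≠ μ_2 (Welch's two-sample t-test, two-sided).
t = (x̄_1 − x̄_2)/√(s_1²/n_1 + s_2²/n_2) = (57.17 − 62.01)/√(11.27²/42 + 21.17²/44) = -1.33
Welch–Satterthwaite df ≈ 66.20
Two-sided p-value ≈ 0.188
Since p ≈ 0.188 > α = 0.025, fail to reject H0; the data do not provide sufficient evidence against H0.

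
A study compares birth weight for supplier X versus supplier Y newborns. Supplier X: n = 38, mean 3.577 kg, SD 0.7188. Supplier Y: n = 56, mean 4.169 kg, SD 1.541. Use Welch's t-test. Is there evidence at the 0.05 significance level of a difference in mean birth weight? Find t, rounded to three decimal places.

-2.502

Let group 1 = supplier X, group 2 = supplier Y. H0: μ_1 = μ_2; H1: μ_1 ≠ μ_2 (Welch's two-sample t-test, two-sided).
t = (x̄_1 − x̄_2)/√(s_1²/n_1 + s_2²/n_2) = (3.577 − 4.169)/√(0.7188²/38 + 1.541²/56) = -2.502
Welch–Satterthwaite df ≈ 83.21
Two-sided p-value ≈ 0.014
Since p ≈ 0.014 < α = 0.05, reject H0; the data support H1.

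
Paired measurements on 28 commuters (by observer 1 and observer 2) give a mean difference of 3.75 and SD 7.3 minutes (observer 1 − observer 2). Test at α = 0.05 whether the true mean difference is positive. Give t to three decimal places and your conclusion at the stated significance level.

t = 2.718; reject H0

H0: μ_d = 0; H1: μ_d > 0 (paired t-test on the differences, right-tailed).
t = d̄/(s_d/√n) = 3.75/(7.3/√28) = 2.718
df = n − 1 = 27
p-value = P(T ≥ 2.718) ≈ 0.006
Since p ≈ 0.006 < α = 0.05, reject H0; the evidence is statistically significant.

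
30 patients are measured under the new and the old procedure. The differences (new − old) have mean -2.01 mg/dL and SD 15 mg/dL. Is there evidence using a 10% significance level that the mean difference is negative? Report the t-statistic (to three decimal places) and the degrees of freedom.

H0: μ_d = 0; H1: μ_d < 0 (paired t-test on the differences, left-tailed).
t = d̄/(s_d/√n) = -2.01/(15/√30) = -0.734
df = n − 1 = 29
p-value = P(T ≤ -0.734) ≈ 0.2344
Since p ≈ 0.2344 > α = 0.1, fail to reject H0; the data do not provide sufficient evidence against H0.

t = -0.734, df = 29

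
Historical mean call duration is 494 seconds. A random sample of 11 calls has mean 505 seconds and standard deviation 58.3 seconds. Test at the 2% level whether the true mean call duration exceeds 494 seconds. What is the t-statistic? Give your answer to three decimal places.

H0: μ = 494; H1: μ > 494 (one-sample t-test, right-tailed).
t = (x̄ − μ₀)/(s/√n) = (505 − 494)/(58.3/√11) = 0.626
df = n − 1 = 10
p-value = P(T ≥ 0.626) ≈ 0.2727
Since p ≈ 0.2727 > α = 0.02, fail to reject H0; the data do not provide sufficient evidence against H0.

0.626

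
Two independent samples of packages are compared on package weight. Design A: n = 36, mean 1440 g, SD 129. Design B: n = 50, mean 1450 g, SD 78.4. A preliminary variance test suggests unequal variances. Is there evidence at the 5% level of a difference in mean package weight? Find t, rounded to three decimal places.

-0.413

Let group 1 = design A, group 2 = design B. H0: μ_1 = μ_2; H1: μ_1 ≠ μ_2 (Welch's two-sample t-test, two-sided).
t = (x̄_1 − x̄_2)/√(s_1²/n_1 + s_2²/n_2) = (1440 − 1450)/√(129²/36 + 78.4²/50) = -0.413
Welch–Satterthwaite df ≈ 53.39
Two-sided p-value ≈ 0.6810
Since p ≈ 0.6810 > α = 0.05, fail to reject H0; the data do not provide sufficient evidence against H0.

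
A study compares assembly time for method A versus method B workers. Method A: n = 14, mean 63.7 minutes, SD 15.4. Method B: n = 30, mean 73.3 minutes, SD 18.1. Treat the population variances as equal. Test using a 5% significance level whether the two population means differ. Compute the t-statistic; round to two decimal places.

Let group 1 = method A, group 2 = method B. H0: μ_1 = μ_2; H1: μ_1 ≠ μ_2 (two-sample pooled-variance t-test, two-sided).
s_p² = [(14−1)·15.4² + (30−1)·18.1²]/(14+30−2) = 299.614
t = (63.7 − 73.3)/√[299.614·(1/14 + 1/30)] = -1.71
df = n₁ + n₂ − 2 = 42
Two-sided p-value ≈ 0.0940
Since p ≈ 0.0940 > α = 0.05, fail to reject H0; the evidence is not statistically significant.

-1.71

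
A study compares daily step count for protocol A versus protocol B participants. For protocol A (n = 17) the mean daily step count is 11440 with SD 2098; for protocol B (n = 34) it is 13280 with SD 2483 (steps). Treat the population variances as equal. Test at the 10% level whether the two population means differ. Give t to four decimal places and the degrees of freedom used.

Let group 1 = protocol A, group 2 = protocol B. H0: μ_1 = μ_2; H1: μ_1 ≠ μ_2 (two-sample pooled-variance t-test, two-sided).
s_p² = [(17−1)·2098² + (34−1)·2483²]/(17+34−2) = 5589390
t = (11440 − 13280)/√[5589390·(1/17 + 1/34)] = -2.6201
df = n₁ + n₂ − 2 = 49
Two-sided p-value ≈ 0.012
Since p ≈ 0.012 < α = 0.1, reject H0; the evidence is statistically significant.

t = -2.6201, df = 49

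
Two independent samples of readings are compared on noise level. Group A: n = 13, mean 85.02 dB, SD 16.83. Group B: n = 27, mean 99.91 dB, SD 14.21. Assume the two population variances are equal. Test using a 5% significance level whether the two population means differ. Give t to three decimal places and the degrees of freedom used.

t = -2.924, df = 38

Let group 1 = group A, group 2 = group B. H0: μ_1 = μ_2; H1: μ_1 ≠ μ_2 (two-sample pooled-variance t-test, two-sided).
s_p² = [(13−1)·16.83² + (27−1)·14.21²]/(13+27−2) = 227.606
t = (85.02 − 99.91)/√[227.606·(1/13 + 1/27)] = -2.924
df = n₁ + n₂ − 2 = 38
Two-sided p-value ≈ 0.006
Since p ≈ 0.006 < α = 0.05, reject H0; the evidence is statistically significant.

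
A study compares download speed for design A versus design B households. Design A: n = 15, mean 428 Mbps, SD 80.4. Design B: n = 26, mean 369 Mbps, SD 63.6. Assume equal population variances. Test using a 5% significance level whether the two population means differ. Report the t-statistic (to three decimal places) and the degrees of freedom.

t = 2.596, df = 39

Let group 1 = design A, group 2 = design B. H0: μ_1 = μ_2; H1: μ_1 ≠ μ_2 (two-sample pooled-variance t-test, two-sided).
s_p² = [(15−1)·80.4² + (26−1)·63.6²]/(15+26−2) = 4913.39
t = (428 − 369)/√[4913.39·(1/15 + 1/26)] = 2.596
df = n₁ + n₂ − 2 = 39
Two-sided p-value ≈ 0.0132
Since p ≈ 0.0132 < α = 0.05, reject H0; the data support H1.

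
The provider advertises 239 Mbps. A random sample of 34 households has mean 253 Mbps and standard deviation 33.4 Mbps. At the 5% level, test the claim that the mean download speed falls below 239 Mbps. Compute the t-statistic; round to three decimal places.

H0: μ = 239; H1: μ < 239 (one-sample t-test, left-tailed).
t = (x̄ − μ₀)/(s/√n) = (253 − 239)/(33.4/√34) = 2.444
df = n − 1 = 33
p-value = P(T ≤ 2.444) ≈ 0.990
Since p ≈ 0.990 > α = 0.05, fail to reject H0; the evidence is not statistically significant.

2.444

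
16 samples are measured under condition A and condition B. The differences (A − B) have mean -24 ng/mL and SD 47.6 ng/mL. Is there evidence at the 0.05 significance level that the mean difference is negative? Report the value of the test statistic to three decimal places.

-2.017

H0: μ_d = 0; H1: μ_d < 0 (paired t-test on the differences, left-tailed).
t = d̄/(s_d/√n) = -24/(47.6/√16) = -2.017
df = n − 1 = 15
p-value = P(T ≤ -2.017) ≈ 0.0310
Since p ≈ 0.0310 < α = 0.05, reject H0; the evidence is statistically significant.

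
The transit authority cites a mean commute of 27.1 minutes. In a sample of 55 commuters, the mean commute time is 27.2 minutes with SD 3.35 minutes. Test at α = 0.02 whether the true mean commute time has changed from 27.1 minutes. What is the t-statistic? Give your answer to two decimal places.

0.22

H0: μ = 27.1; H1: μ ≠ 27.1 (one-sample t-test, two-sided).
t = (x̄ − μ₀)/(s/√n) = (27.2 − 27.1)/(3.35/√55) = 0.22
df = n − 1 = 54
Two-sided p-value ≈ 0.8256
Since p ≈ 0.8256 > α = 0.02, fail to reject H0; the data do not provide sufficient evidence against H0.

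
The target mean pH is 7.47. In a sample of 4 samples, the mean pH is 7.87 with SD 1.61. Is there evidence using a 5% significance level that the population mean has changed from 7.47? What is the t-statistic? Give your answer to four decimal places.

H0: μ = 7.47; H1: μ ≠ 7.47 (one-sample t-test, two-sided).
t = (x̄ − μ₀)/(s/√n) = (7.87 − 7.47)/(1.61/√4) = 0.4969
df = n − 1 = 3
Two-sided p-value ≈ 0.653
Since p ≈ 0.653 > α = 0.05, fail to reject H0; the evidence is not statistically significant.

0.4969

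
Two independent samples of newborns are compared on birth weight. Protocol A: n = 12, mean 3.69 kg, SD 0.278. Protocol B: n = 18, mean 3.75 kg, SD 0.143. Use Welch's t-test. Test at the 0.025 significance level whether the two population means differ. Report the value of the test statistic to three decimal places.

Let group 1 = protocol A, group 2 = protocol B. H0: μ_1 = μ_2; H1: μ_1 ≠ μ_2 (Welch's two-sample t-test, two-sided).
t = (x̄_1 − x̄_2)/√(s_1²/n_1 + s_2²/n_2) = (3.69 − 3.75)/√(0.278²/12 + 0.143²/18) = -0.689
Welch–Satterthwaite df ≈ 14.92
Two-sided p-value ≈ 0.501
Since p ≈ 0.501 > α = 0.025, fail to reject H0; the data do not provide sufficient evidence against H0.

-0.689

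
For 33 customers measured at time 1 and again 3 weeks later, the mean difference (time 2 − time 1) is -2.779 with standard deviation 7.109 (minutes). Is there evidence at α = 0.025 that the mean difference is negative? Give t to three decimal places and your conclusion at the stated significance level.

t = -2.246; reject H0

H0: μ_d = 0; H1: μ_d < 0 (paired t-test on the differences, left-tailed).
t = d̄/(s_d/√n) = -2.779/(7.109/√33) = -2.246
df = n − 1 = 32
p-value = P(T ≤ -2.246) ≈ 0.016
Since p ≈ 0.016 < α = 0.025, reject H0; the evidence is statistically significant.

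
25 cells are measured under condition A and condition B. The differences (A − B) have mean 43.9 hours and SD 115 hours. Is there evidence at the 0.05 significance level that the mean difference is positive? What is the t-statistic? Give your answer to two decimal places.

1.91

H0: μ_d = 0; H1: μ_d > 0 (paired t-test on the differences, right-tailed).
t = d̄/(s_d/√n) = 43.9/(115/√25) = 1.91
df = n − 1 = 24
p-value = P(T ≥ 1.91) ≈ 0.0342
Since p ≈ 0.0342 < α = 0.05, reject H0; the data support H1.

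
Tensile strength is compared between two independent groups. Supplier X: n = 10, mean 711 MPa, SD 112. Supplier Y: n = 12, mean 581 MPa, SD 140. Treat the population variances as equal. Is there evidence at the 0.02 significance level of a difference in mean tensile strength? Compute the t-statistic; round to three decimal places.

2.369

Let group 1 = supplier X, group 2 = supplier Y. H0: μ_1 = μ_2; H1: μ_1 ≠ μ_2 (two-sample pooled-variance t-test, two-sided).
s_p² = [(10−1)·112² + (12−1)·140²]/(10+12−2) = 16424.8
t = (711 − 581)/√[16424.8·(1/10 + 1/12)] = 2.369
df = n₁ + n₂ − 2 = 20
Two-sided p-value ≈ 0.028
Since p ≈ 0.028 > α = 0.02, fail to reject H0; the evidence is not statistically significant.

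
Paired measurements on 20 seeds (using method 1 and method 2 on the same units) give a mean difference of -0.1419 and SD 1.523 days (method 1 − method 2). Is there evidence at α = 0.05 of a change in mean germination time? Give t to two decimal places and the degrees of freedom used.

H0: μ_d = 0; H1: μ_d ≠ 0 (paired t-test on the differences, two-sided).
t = d̄/(s_d/√n) = -0.1419/(1.523/√20) = -0.42
df = n − 1 = 19
Two-sided p-value ≈ 0.6816
Since p ≈ 0.6816 > α = 0.05, fail to reject H0; the evidence is not statistically significant.

t = -0.42, df = 19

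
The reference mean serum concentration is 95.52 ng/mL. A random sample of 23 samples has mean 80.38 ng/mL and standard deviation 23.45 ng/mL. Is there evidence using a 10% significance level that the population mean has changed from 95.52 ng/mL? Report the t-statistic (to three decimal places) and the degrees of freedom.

H0: μ = 95.52; H1: μ ≠ 95.52 (one-sample t-test, two-sided).
t = (x̄ − μ₀)/(s/√n) = (80.38 − 95.52)/(23.45/√23) = -3.096
df = n − 1 = 22
Two-sided p-value ≈ 0.005
Since p ≈ 0.005 < α = 0.1, reject H0; the evidence is statistically significant.

t = -3.096, df = 22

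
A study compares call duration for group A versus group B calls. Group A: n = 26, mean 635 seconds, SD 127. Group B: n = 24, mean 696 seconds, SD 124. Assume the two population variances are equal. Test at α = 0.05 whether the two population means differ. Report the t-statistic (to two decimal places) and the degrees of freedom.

Let group 1 = group A, group 2 = group B. H0: μ_1 = μ_2; H1: μ_1 ≠ μ_2 (two-sample pooled-variance t-test, two-sided).
s_p² = [(26−1)·127² + (24−1)·124²]/(26+24−2) = 15768.2
t = (635 − 696)/√[15768.2·(1/26 + 1/24)] = -1.72
df = n₁ + n₂ − 2 = 48
Two-sided p-value ≈ 0.0926
Since p ≈ 0.0926 > α = 0.05, fail to reject H0; the data do not provide sufficient evidence against H0.

t = -1.72, df = 48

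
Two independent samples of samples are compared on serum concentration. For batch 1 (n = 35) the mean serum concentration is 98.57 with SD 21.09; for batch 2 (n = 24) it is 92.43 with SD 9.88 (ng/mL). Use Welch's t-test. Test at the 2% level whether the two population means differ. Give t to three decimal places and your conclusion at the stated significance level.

t = 1.499; fail to reject H0

Let group 1 = batch 1, group 2 = batch 2. H0: μ_1 = μ_2; H1: μ_1 ≠ μ_2 (Welch's two-sample t-test, two-sided).
t = (x̄_1 − x̄_2)/√(s_1²/n_1 + s_2²/n_2) = (98.57 − 92.43)/√(21.09²/35 + 9.88²/24) = 1.499
Welch–Satterthwaite df ≈ 51.45
Two-sided p-value ≈ 0.1400
Since p ≈ 0.1400 > α = 0.02, fail to reject H0; the data do not provide sufficient evidence against H0.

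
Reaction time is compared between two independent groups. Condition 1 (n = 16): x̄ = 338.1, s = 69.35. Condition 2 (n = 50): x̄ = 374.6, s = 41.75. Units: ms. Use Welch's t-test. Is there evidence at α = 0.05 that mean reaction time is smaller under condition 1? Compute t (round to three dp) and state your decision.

t = -1.993; reject H0

Let group 1 = condition 1, group 2 = condition 2. H0: μ_1 = μ_2; H1: μ_1 < μ_2 (Welch's two-sample t-test, left-tailed).
t = (x̄_1 − x̄_2)/√(s_1²/n_1 + s_2²/n_2) = (338.1 − 374.6)/√(69.35²/16 + 41.75²/50) = -1.993
Welch–Satterthwaite df ≈ 18.60
p-value = P(T ≤ -1.993) ≈ 0.0306
Since p ≈ 0.0306 < α = 0.05, reject H0; the data support H1.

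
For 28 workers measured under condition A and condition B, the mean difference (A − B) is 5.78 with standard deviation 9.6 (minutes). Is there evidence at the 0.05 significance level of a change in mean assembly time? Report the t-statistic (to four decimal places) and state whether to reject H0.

t = 3.1859; reject H0

H0: μ_d = 0; H1: μ_d ≠ 0 (paired t-test on the differences, two-sided).
t = d̄/(s_d/√n) = 5.78/(9.6/√28) = 3.1859
df = n − 1 = 27
Two-sided p-value ≈ 0.0036
Since p ≈ 0.0036 < α = 0.05, reject H0; the data support H1.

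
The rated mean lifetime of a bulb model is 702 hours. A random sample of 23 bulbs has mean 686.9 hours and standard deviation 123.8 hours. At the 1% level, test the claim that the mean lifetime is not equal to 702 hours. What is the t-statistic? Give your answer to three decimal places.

-0.585

H0: μ = 702; H1: μ ≠ 702 (one-sample t-test, two-sided).
t = (x̄ − μ₀)/(s/√n) = (686.9 − 702)/(123.8/√23) = -0.585
df = n − 1 = 22
Two-sided p-value ≈ 0.5645
Since p ≈ 0.5645 > α = 0.01, fail to reject H0; the data do not provide sufficient evidence against H0.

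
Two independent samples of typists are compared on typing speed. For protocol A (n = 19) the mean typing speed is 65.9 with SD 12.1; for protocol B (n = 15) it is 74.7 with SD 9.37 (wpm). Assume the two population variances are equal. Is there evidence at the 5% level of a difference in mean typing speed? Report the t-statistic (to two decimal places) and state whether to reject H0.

t = -2.32; reject H0

Let group 1 = protocol A, group 2 = protocol B. H0: μ_1 = μ_2; H1: μ_1 ≠ μ_2 (two-sample pooled-variance t-test, two-sided).
s_p² = [(19−1)·12.1² + (15−1)·9.37²]/(19+15−2) = 120.767
t = (65.9 − 74.7)/√[120.767·(1/19 + 1/15)] = -2.32
df = n₁ + n₂ − 2 = 32
Two-sided p-value ≈ 0.0270
Since p ≈ 0.0270 < α = 0.05, reject H0; the evidence is statistically significant.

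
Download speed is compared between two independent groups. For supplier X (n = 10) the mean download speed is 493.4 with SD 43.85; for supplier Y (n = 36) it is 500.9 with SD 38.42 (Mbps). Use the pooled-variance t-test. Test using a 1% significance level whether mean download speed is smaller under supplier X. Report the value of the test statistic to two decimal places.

Let group 1 = supplier X, group 2 = supplier Y. H0: μ_1 = μ_2; H1: μ_1 < μ_2 (two-sample pooled-variance t-test, left-tailed).
s_p² = [(10−1)·43.85² + (36−1)·38.42²]/(10+36−2) = 1567.47
t = (493.4 − 500.9)/√[1567.47·(1/10 + 1/36)] = -0.53
df = n₁ + n₂ − 2 = 44
p-value = P(T ≤ -0.53) ≈ 0.2994
Since p ≈ 0.2994 > α = 0.01, fail to reject H0; the data do not provide sufficient evidence against H0.

-0.53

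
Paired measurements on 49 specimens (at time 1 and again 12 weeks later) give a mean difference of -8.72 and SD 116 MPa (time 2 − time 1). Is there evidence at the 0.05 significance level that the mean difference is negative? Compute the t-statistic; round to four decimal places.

-0.5262

H0: μ_d = 0; H1: μ_d < 0 (paired t-test on the differences, left-tailed).
t = d̄/(s_d/√n) = -8.72/(116/√49) = -0.5262
df = n − 1 = 48
p-value = P(T ≤ -0.5262) ≈ 0.301
Since p ≈ 0.301 > α = 0.05, fail to reject H0; the data do not provide sufficient evidence against H0.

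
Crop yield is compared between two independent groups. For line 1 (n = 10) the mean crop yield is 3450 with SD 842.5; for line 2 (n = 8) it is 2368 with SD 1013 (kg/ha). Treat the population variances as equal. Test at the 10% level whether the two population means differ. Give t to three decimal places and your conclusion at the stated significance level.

Let group 1 = line 1, group 2 = line 2. H0: μ_1 = μ_2; H1: μ_1 ≠ μ_2 (two-sample pooled-variance t-test, two-sided).
s_p² = [(10−1)·842.5² + (8−1)·1013²]/(10+8−2) = 848215
t = (3450 − 2368)/√[848215·(1/10 + 1/8)] = 2.477
df = n₁ + n₂ − 2 = 16
Two-sided p-value ≈ 0.0248
Since p ≈ 0.0248 < α = 0.1, reject H0; the data support H1.

t = 2.477; reject H0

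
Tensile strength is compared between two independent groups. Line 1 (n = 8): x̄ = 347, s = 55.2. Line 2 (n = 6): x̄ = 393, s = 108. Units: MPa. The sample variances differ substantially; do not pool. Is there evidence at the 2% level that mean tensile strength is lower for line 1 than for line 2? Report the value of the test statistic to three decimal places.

Let group 1 = line 1, group 2 = line 2. H0: μ_1 = μ_2; H1: μ_1 < μ_2 (Welch's two-sample t-test, left-tailed).
t = (x̄_1 − x̄_2)/√(s_1²/n_1 + s_2²/n_2) = (347 − 393)/√(55.2²/8 + 108²/6) = -0.954
Welch–Satterthwaite df ≈ 6.96
p-value = P(T ≤ -0.954) ≈ 0.186
Since p ≈ 0.186 > α = 0.02, fail to reject H0; the evidence is not statistically significant.

-0.954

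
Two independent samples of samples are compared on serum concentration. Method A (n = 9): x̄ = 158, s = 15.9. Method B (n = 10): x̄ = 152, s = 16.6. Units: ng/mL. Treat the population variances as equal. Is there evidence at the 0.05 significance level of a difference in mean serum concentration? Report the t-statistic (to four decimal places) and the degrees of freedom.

Let group 1 = method A, group 2 = method B. H0: μ_1 = μ_2; H1: μ_1 ≠ μ_2 (two-sample pooled-variance t-test, two-sided).
s_p² = [(9−1)·15.9² + (10−1)·16.6²]/(9+10−2) = 264.854
t = (158 − 152)/√[264.854·(1/9 + 1/10)] = 0.8024
df = n₁ + n₂ − 2 = 17
Two-sided p-value ≈ 0.433
Since p ≈ 0.433 > α = 0.05, fail to reject H0; the evidence is not statistically significant.

t = 0.8024, df = 17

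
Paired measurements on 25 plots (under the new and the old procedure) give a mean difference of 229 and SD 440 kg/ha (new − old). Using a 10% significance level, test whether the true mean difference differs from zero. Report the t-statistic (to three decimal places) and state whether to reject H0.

t = 2.602; reject H0

H0: μ_d = 0; H1: μ_d ≠ 0 (paired t-test on the differences, two-sided).
t = d̄/(s_d/√n) = 229/(440/√25) = 2.602
df = n − 1 = 24
Two-sided p-value ≈ 0.016
Since p ≈ 0.016 < α = 0.1, reject H0; the data support H1.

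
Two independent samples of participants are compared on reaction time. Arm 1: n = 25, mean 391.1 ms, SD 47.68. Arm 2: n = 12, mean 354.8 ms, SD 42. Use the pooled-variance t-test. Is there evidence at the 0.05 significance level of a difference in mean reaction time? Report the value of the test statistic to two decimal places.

Let group 1 = arm 1, group 2 = arm 2. H0: μ_1 = μ_2; H1: μ_1 ≠ μ_2 (two-sample pooled-variance t-test, two-sided).
s_p² = [(25−1)·47.68² + (12−1)·42²]/(25+12−2) = 2113.29
t = (391.1 − 354.8)/√[2113.29·(1/25 + 1/12)] = 2.25
df = n₁ + n₂ − 2 = 35
Two-sided p-value ≈ 0.0309
Since p ≈ 0.0309 < α = 0.05, reject H0; the evidence is statistically significant.

2.25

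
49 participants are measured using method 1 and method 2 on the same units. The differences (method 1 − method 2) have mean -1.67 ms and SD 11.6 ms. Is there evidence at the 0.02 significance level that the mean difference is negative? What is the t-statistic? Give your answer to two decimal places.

H0: μ_d = 0; H1: μ_d < 0 (paired t-test on the differences, left-tailed).
t = d̄/(s_d/√n) = -1.67/(11.6/√49) = -1.01
df = n − 1 = 48
p-value = P(T ≤ -1.01) ≈ 0.1593
Since p ≈ 0.1593 > α = 0.02, fail to reject H0; the data do not provide sufficient evidence against H0.

-1.01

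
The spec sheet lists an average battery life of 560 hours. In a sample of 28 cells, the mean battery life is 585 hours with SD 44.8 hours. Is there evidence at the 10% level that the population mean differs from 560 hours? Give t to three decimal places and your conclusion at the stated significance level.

t = 2.953; reject H0

H0: μ = 560; H1: μ ≠ 560 (one-sample t-test, two-sided).
t = (x̄ − μ₀)/(s/√n) = (585 − 560)/(44.8/√28) = 2.953
df = n − 1 = 27
Two-sided p-value ≈ 0.0064
Since p ≈ 0.0064 < α = 0.1, reject H0; the data support H1.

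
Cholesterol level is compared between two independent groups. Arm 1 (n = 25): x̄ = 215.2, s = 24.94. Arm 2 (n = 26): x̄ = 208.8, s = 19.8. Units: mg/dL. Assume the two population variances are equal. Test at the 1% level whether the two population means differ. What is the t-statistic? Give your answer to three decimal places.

Let group 1 = arm 1, group 2 = arm 2. H0: μ_1 = μ_2; H1: μ_1 ≠ μ_2 (two-sample pooled-variance t-test, two-sided).
s_p² = [(25−1)·24.94² + (26−1)·19.8²]/(25+26−2) = 504.675
t = (215.2 − 208.8)/√[504.675·(1/25 + 1/26)] = 1.017
df = n₁ + n₂ − 2 = 49
Two-sided p-value ≈ 0.3141
Since p ≈ 0.3141 > α = 0.01, fail to reject H0; the data do not provide sufficient evidence against H0.

1.017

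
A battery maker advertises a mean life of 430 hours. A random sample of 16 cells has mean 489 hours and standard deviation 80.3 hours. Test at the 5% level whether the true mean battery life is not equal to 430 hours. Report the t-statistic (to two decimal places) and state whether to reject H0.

t = 2.94; reject H0

H0: μ = 430; H1: μ ≠ 430 (one-sample t-test, two-sided).
t = (x̄ − μ₀)/(s/√n) = (489 − 430)/(80.3/√16) = 2.94
df = n − 1 = 15
Two-sided p-value ≈ 0.0102
Since p ≈ 0.0102 < α = 0.05, reject H0; the data support H1.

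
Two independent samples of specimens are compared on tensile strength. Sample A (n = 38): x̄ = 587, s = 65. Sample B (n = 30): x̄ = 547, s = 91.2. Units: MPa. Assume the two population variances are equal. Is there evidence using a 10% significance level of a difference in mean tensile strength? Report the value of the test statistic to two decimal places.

Let group 1 = sample A, group 2 = sample B. H0: μ_1 = μ_2; H1: μ_1 ≠ μ_2 (two-sample pooled-variance t-test, two-sided).
s_p² = [(38−1)·65² + (30−1)·91.2²]/(38+30−2) = 6023.19
t = (587 − 547)/√[6023.19·(1/38 + 1/30)] = 2.11
df = n₁ + n₂ − 2 = 66
Two-sided p-value ≈ 0.0386
Since p ≈ 0.0386 < α = 0.1, reject H0; the evidence is statistically significant.

2.11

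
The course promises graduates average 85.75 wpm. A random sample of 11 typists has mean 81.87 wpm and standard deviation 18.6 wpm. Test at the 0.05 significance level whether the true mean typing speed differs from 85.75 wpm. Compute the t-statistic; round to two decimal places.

H0: μ = 85.75; H1: μ ≠ 85.75 (one-sample t-test, two-sided).
t = (x̄ − μ₀)/(s/√n) = (81.87 − 85.75)/(18.6/√11) = -0.69
df = n − 1 = 10
Two-sided p-value ≈ 0.505
Since p ≈ 0.505 > α = 0.05, fail to reject H0; the data do not provide sufficient evidence against H0.

-0.69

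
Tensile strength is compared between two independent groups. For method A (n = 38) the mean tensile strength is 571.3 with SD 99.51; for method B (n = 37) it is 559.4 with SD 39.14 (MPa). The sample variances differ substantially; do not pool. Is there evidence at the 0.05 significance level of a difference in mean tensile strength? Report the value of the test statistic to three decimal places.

0.685

Let group 1 = method A, group 2 = method B. H0: μ_1 = μ_2; H1: μ_1 ≠ μ_2 (Welch's two-sample t-test, two-sided).
t = (x̄_1 − x̄_2)/√(s_1²/n_1 + s_2²/n_2) = (571.3 − 559.4)/√(99.51²/38 + 39.14²/37) = 0.685
Welch–Satterthwaite df ≈ 48.44
Two-sided p-value ≈ 0.4967
Since p ≈ 0.4967 > α = 0.05, fail to reject H0; the evidence is not statistically significant.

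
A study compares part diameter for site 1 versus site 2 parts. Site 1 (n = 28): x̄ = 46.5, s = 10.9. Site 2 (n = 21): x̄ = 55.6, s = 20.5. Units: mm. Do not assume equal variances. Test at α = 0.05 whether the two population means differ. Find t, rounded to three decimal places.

Let group 1 = site 1, group 2 = site 2. H0: μ_1 = μ_2; H1: μ_1 ≠ μ_2 (Welch's two-sample t-test, two-sided).
t = (x̄_1 − x̄_2)/√(s_1²/n_1 + s_2²/n_2) = (46.5 − 55.6)/√(10.9²/28 + 20.5²/21) = -1.848
Welch–Satterthwaite df ≈ 28.43
Two-sided p-value ≈ 0.075
Since p ≈ 0.075 > α = 0.05, fail to reject H0; the evidence is not statistically significant.

-1.848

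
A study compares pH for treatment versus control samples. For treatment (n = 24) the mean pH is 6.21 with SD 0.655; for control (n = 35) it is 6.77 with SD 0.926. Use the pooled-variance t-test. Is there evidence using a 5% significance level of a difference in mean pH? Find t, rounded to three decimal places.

-2.554

Let group 1 = treatment, group 2 = control. H0: μ_1 = μ_2; H1: μ_1 ≠ μ_2 (two-sample pooled-variance t-test, two-sided).
s_p² = [(24−1)·0.655² + (35−1)·0.926²]/(24+35−2) = 0.684592
t = (6.21 − 6.77)/√[0.684592·(1/24 + 1/35)] = -2.554
df = n₁ + n₂ − 2 = 57
Two-sided p-value ≈ 0.013
Since p ≈ 0.013 < α = 0.05, reject H0; the evidence is statistically significant.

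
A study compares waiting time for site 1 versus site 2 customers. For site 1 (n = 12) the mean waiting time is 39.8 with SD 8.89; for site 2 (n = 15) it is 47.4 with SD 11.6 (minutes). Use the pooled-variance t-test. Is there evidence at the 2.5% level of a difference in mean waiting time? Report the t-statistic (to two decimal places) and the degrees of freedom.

Let group 1 = site 1, group 2 = site 2. H0: μ_1 = μ_2; H1: μ_1 ≠ μ_2 (two-sample pooled-variance t-test, two-sided).
s_p² = [(12−1)·8.89² + (15−1)·11.6²]/(12+15−2) = 110.128
t = (39.8 − 47.4)/√[110.128·(1/12 + 1/15)] = -1.87
df = n₁ + n₂ − 2 = 25
Two-sided p-value ≈ 0.0733
Since p ≈ 0.0733 > α = 0.025, fail to reject H0; the evidence is not statistically significant.

t = -1.87, df = 25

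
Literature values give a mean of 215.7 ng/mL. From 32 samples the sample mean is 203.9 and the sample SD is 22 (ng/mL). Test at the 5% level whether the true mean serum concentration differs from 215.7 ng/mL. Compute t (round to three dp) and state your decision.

H0: μ = 215.7; H1: μ ≠ 215.7 (one-sample t-test, two-sided).
t = (x̄ − μ₀)/(s/√n) = (203.9 − 215.7)/(22/√32) = -3.034
df = n − 1 = 31
Two-sided p-value ≈ 0.005
Since p ≈ 0.005 < α = 0.05, reject H0; the data support H1.

t = -3.034; reject H0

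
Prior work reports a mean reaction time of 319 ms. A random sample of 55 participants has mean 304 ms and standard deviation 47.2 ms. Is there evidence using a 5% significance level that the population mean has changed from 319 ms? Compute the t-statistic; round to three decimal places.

-2.357

H0: μ = 319; H1: μ ≠ 319 (one-sample t-test, two-sided).
t = (x̄ − μ₀)/(s/√n) = (304 − 319)/(47.2/√55) = -2.357
df = n − 1 = 54
Two-sided p-value ≈ 0.022
Since p ≈ 0.022 < α = 0.05, reject H0; the evidence is statistically significant.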